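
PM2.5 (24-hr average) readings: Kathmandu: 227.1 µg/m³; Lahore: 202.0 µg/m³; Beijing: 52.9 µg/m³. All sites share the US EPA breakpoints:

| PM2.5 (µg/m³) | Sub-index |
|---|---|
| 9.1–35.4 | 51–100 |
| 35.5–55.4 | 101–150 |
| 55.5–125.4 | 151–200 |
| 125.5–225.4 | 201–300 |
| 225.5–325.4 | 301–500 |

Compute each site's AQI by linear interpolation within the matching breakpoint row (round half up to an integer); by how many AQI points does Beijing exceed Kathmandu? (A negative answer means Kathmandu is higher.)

Kathmandu: row 225.5–325.4 (AQI 301–500). (500−301)·(227.1−225.5)/(325.4−225.5) + 301 = 199·1.6/99.9 + 301 ≈ 304.19 → 304.
Lahore 202.0: bracket 125.5–225.4 → index 201–300; slope 99/99.9, offset 76.5.
AQI = 201 + 99/99.9·76.5 ≈ 276.81 ⇒ 277.
Beijing: row 35.5–55.4 (AQI 101–150). (150−101)·(52.9−35.5)/(55.4−35.5) + 101 = 49·17.4/19.9 + 101 ≈ 143.84 → 144.
AQIs: Kathmandu=304, Lahore=277, Beijing=144. Beijing (144) − Kathmandu (304) = -160.

-160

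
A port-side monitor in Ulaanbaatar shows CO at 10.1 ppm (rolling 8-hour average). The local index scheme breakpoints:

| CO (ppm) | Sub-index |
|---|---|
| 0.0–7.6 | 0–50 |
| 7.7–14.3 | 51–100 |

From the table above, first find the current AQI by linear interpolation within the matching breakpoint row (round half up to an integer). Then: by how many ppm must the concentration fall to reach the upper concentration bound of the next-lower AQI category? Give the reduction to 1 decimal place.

CO: 10.1 lies in 7.7–14.3, so I_lo=51, I_hi=100, C_lo=7.7, C_hi=14.3.
(100−51)/(14.3−7.7) × (10.1−7.7) + 51 = 49/6.6 × 2.4 + 51 ≈ 68.82 → 69.
Current AQI 69 is in the Moderate range (51–100). The next-lower category tops out at AQI 50, whose upper concentration bound is 7.6 ppm.
Reduction needed = 10.1 − 7.6 = 2.5 ppm.

2.5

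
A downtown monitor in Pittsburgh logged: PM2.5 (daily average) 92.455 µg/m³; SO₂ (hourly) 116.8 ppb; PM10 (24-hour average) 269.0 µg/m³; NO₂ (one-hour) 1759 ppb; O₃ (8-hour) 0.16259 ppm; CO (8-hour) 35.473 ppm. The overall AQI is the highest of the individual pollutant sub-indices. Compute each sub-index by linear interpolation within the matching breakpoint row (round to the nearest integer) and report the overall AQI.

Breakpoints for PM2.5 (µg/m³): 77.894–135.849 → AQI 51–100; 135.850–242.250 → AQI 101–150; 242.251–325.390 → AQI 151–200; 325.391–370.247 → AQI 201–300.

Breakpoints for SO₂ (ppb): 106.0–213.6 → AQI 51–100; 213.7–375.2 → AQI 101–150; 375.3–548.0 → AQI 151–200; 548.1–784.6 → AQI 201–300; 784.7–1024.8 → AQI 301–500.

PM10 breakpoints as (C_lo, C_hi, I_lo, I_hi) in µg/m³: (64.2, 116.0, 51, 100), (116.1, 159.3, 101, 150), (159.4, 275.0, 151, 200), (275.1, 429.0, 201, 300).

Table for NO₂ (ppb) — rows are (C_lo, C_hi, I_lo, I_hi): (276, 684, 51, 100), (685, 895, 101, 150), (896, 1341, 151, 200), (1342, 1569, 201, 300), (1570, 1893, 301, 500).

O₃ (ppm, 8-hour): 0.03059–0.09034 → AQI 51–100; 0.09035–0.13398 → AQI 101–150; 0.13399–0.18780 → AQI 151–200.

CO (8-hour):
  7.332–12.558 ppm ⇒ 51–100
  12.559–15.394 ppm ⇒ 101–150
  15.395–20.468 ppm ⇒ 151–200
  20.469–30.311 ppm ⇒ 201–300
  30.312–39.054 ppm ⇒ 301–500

PM2.5: row 77.894–135.849 (AQI 51–100). (100−51)·(92.455−77.894)/(135.849−77.894) + 51 = 49·14.561/57.955 + 51 ≈ 63.31 → 63.
SO₂: 116.8 lies in 106.0–213.6, so I_lo=51, I_hi=100, C_lo=106.0, C_hi=213.6.
(100−51)/(213.6−106.0) × (116.8−106.0) + 51 = 49/107.6 × 10.8 + 51 ≈ 55.92 → 56.
PM10 269.0: bracket 159.4–275.0 → index 151–200; slope 49/115.6, offset 109.6.
AQI = 151 + 49/115.6·109.6 ≈ 197.46 ⇒ 197.
NO₂ 1759: bracket 1570–1893 → index 301–500; slope 199/323, offset 189.
AQI = 301 + 199/323·189 ≈ 417.44 ⇒ 417.
O₃: row 0.13399–0.18780 (AQI 151–200). (200−151)·(0.16259−0.13399)/(0.18780−0.13399) + 151 = 49·0.02860/0.05381 + 151 ≈ 177.04 → 177.
CO: 35.473 ∈ [30.312, 39.054] ↔ index [301, 500].
301 + (35.473−30.312)·(500−301)/(39.054−30.312) = 301 + 5.161·199/8.742 ≈ 418.48, so AQI = 418.
Sub-indices: PM2.5→63, SO₂→56, PM10→197, NO₂→417, O₃→177, CO→418. Overall AQI = max = 418; dominant pollutant is CO.
AQI 418: Hazardous.

418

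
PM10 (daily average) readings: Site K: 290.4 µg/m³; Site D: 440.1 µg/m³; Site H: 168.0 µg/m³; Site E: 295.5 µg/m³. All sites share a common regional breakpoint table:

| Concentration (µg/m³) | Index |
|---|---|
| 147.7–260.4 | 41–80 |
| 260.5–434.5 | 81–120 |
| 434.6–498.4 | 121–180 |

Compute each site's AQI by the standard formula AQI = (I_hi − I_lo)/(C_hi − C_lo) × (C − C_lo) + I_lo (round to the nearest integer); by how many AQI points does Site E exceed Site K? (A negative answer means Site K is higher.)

1

Site K: 290.4 lies in 260.5–434.5, so I_lo=81, I_hi=120, C_lo=260.5, C_hi=434.5.
(120−81)/(434.5−260.5) × (290.4−260.5) + 81 = 39/174.0 × 29.9 + 81 ≈ 87.70 → 88.
Site D: 440.1 ∈ [434.6, 498.4] ↔ index [121, 180].
121 + (440.1−434.6)·(180−121)/(498.4−434.6) = 121 + 5.5·59/63.8 ≈ 126.09, so AQI = 126.
Site H: row 147.7–260.4 (AQI 41–80). (80−41)·(168.0−147.7)/(260.4−147.7) + 41 = 39·20.3/112.7 + 41 ≈ 48.02 → 48.
Site E: 295.5 ∈ [260.5, 434.5] ↔ index [81, 120].
81 + (295.5−260.5)·(120−81)/(434.5−260.5) = 81 + 35.0·39/174.0 ≈ 88.84, so AQI = 89.
AQIs: Site K=88, Site D=126, Site H=48, Site E=89. Site E (89) − Site K (88) = 1.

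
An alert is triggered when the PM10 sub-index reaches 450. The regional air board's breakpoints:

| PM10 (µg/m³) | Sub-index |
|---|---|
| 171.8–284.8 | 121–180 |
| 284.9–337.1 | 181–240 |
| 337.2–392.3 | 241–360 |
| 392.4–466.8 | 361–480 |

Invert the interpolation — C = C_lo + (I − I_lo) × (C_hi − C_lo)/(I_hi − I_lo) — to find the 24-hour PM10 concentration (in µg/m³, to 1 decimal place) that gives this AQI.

AQI 450 lies in the 361–480 band, which corresponds to 392.4–466.8 µg/m³.
C = 392.4 + (450−361)×(466.8−392.4)/(480−361) = 392.4 + 89×74.4/119 ≈ 448.044 µg/m³ → 448.0 µg/m³ to 1 dp.

448.0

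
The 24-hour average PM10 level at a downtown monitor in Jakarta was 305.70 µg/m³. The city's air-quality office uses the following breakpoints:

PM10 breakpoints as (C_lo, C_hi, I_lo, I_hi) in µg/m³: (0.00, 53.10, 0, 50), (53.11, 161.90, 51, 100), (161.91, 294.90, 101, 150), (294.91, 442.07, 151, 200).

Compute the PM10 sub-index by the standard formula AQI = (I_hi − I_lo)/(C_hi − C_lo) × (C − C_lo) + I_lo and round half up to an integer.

PM10: 305.70 ∈ [294.91, 442.07] ↔ index [151, 200].
151 + (305.70−294.91)·(200−151)/(442.07−294.91) = 151 + 10.79·49/147.16 ≈ 154.59, so AQI = 155.
AQI 155 falls in the Unhealthy category.

155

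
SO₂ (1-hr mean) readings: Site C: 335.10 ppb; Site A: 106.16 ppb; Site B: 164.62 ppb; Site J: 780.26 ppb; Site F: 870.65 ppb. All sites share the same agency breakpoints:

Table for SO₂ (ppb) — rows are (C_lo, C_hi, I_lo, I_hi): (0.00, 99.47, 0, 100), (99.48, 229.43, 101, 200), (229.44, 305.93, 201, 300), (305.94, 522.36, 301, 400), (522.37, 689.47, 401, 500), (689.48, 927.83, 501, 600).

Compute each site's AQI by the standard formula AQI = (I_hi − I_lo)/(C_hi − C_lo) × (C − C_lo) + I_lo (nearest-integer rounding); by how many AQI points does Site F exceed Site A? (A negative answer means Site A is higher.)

470

Site C: 335.10 ∈ [305.94, 522.36] ↔ index [301, 400].
301 + (335.10−305.94)·(400−301)/(522.36−305.94) = 301 + 29.16·99/216.42 ≈ 314.34, so AQI = 314.
Site A 106.16: bracket 99.48–229.43 → index 101–200; slope 99/129.95, offset 6.68.
AQI = 101 + 99/129.95·6.68 ≈ 106.09 ⇒ 106.
Site B 164.62: bracket 99.48–229.43 → index 101–200; slope 99/129.95, offset 65.14.
AQI = 101 + 99/129.95·65.14 ≈ 150.63 ⇒ 151.
Site J: row 689.48–927.83 (AQI 501–600). (600−501)·(780.26−689.48)/(927.83−689.48) + 501 = 99·90.78/238.35 + 501 ≈ 538.71 → 539.
Site F: 870.65 lies in 689.48–927.83, so I_lo=501, I_hi=600, C_lo=689.48, C_hi=927.83.
(600−501)/(927.83−689.48) × (870.65−689.48) + 501 = 99/238.35 × 181.17 + 501 ≈ 576.25 → 576.
AQIs: Site C=314, Site A=106, Site B=151, Site J=539, Site F=576. Site F (576) − Site A (106) = 470.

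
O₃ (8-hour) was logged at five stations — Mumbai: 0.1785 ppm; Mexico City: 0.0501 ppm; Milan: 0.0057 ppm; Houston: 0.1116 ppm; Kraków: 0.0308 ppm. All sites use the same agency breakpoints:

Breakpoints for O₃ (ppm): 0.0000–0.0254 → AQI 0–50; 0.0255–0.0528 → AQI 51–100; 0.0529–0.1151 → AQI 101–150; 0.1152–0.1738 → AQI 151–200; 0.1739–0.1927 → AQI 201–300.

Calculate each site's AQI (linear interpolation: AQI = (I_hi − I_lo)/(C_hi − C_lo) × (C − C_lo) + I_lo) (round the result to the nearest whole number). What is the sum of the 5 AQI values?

539

Mumbai: 0.1785 ∈ [0.1739, 0.1927] ↔ index [201, 300].
201 + (0.1785−0.1739)·(300−201)/(0.1927−0.1739) = 201 + 0.0046·99/0.0188 ≈ 225.22, so AQI = 225.
Mexico City: 0.0501 lies in 0.0255–0.0528, so I_lo=51, I_hi=100, C_lo=0.0255, C_hi=0.0528.
(100−51)/(0.0528−0.0255) × (0.0501−0.0255) + 51 = 49/0.0273 × 0.0246 + 51 ≈ 95.15 → 95.
Milan: 0.0057 lies in 0.0000–0.0254, so I_lo=0, I_hi=50, C_lo=0.0000, C_hi=0.0254.
(50−0)/(0.0254−0.0000) × (0.0057−0.0000) + 0 = 50/0.0254 × 0.0057 + 0 ≈ 11.22 → 11.
Houston: row 0.0529–0.1151 (AQI 101–150). (150−101)·(0.1116−0.0529)/(0.1151−0.0529) + 101 = 49·0.0587/0.0622 + 101 ≈ 147.24 → 147.
Kraków: 0.0308 lies in 0.0255–0.0528, so I_lo=51, I_hi=100, C_lo=0.0255, C_hi=0.0528.
(100−51)/(0.0528−0.0255) × (0.0308−0.0255) + 51 = 49/0.0273 × 0.0053 + 51 ≈ 60.51 → 61.
AQIs: Mumbai=225, Mexico City=95, Milan=11, Houston=147, Kraków=61. Sum = 225 + 95 + 11 + 147 + 61 = 539.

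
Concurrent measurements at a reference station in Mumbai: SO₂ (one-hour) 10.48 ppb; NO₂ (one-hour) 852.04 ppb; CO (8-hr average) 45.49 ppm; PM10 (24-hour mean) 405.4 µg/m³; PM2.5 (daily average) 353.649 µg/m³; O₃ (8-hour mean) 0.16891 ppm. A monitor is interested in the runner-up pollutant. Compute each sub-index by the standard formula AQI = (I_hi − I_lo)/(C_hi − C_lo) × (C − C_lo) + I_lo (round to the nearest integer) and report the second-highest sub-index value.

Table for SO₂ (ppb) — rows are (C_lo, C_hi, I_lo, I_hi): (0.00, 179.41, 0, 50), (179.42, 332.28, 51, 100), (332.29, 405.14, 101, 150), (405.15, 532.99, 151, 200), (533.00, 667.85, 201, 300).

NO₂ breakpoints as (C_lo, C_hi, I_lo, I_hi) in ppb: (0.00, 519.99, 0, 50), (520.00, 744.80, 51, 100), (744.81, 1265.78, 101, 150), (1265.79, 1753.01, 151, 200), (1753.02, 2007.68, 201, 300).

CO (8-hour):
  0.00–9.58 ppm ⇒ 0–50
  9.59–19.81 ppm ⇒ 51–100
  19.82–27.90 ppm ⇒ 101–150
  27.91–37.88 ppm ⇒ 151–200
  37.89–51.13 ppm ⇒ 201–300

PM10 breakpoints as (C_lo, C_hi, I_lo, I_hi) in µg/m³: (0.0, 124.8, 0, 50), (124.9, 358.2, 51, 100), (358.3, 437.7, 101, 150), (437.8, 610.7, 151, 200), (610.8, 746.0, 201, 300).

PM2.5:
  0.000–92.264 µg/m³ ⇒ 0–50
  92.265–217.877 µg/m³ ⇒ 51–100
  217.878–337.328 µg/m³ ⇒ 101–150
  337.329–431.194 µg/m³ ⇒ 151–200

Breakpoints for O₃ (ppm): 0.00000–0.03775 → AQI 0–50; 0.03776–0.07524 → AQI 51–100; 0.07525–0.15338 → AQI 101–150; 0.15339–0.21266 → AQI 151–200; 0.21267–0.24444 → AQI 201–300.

164

SO₂ 10.48: bracket 0.00–179.41 → index 0–50; slope 50/179.41, offset 10.48.
AQI = 0 + 50/179.41·10.48 ≈ 2.92 ⇒ 3.
NO₂ 852.04: bracket 744.81–1265.78 → index 101–150; slope 49/520.97, offset 107.23.
AQI = 101 + 49/520.97·107.23 ≈ 111.09 ⇒ 111.
CO: 45.49 ∈ [37.89, 51.13] ↔ index [201, 300].
201 + (45.49−37.89)·(300−201)/(51.13−37.89) = 201 + 7.60·99/13.24 ≈ 257.83, so AQI = 258.
PM10: 405.4 lies in 358.3–437.7, so I_lo=101, I_hi=150, C_lo=358.3, C_hi=437.7.
(150−101)/(437.7−358.3) × (405.4−358.3) + 101 = 49/79.4 × 47.1 + 101 ≈ 130.07 → 130.
PM2.5: 353.649 lies in 337.329–431.194, so I_lo=151, I_hi=200, C_lo=337.329, C_hi=431.194.
(200−151)/(431.194−337.329) × (353.649−337.329) + 151 = 49/93.865 × 16.320 + 151 ≈ 159.52 → 160.
O₃: 0.16891 ∈ [0.15339, 0.21266] ↔ index [151, 200].
151 + (0.16891−0.15339)·(200−151)/(0.21266−0.15339) = 151 + 0.01552·49/0.05927 ≈ 163.83, so AQI = 164.
Sub-indices: SO₂→3, NO₂→111, CO→258, PM10→130, PM2.5→160, O₃→164. Ranked high→low: 258, 164, 160, 130, 111, 3. Second-highest sub-index = 164.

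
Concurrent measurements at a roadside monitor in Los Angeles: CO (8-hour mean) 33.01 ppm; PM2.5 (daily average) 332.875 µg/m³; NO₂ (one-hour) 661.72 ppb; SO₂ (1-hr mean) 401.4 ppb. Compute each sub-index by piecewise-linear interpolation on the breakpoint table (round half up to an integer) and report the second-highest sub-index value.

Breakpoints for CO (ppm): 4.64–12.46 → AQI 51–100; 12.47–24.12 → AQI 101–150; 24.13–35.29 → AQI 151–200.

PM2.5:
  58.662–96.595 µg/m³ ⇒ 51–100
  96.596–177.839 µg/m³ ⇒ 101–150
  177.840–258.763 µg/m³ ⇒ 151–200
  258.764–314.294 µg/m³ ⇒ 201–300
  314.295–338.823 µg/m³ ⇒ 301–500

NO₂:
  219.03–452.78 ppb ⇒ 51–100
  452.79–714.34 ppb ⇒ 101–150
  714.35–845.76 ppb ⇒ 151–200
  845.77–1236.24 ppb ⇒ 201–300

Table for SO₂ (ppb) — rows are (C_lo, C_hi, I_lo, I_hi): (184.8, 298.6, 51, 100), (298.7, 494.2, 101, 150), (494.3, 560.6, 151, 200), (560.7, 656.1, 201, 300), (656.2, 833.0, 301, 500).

190

CO 33.01: bracket 24.13–35.29 → index 151–200; slope 49/11.16, offset 8.88.
AQI = 151 + 49/11.16·8.88 ≈ 189.99 ⇒ 190.
PM2.5: 332.875 ∈ [314.295, 338.823] ↔ index [301, 500].
301 + (332.875−314.295)·(500−301)/(338.823−314.295) = 301 + 18.580·199/24.528 ≈ 451.74, so AQI = 452.
NO₂: 661.72 ∈ [452.79, 714.34] ↔ index [101, 150].
101 + (661.72−452.79)·(150−101)/(714.34−452.79) = 101 + 208.93·49/261.55 ≈ 140.14, so AQI = 140.
SO₂: row 298.7–494.2 (AQI 101–150). (150−101)·(401.4−298.7)/(494.2−298.7) + 101 = 49·102.7/195.5 + 101 ≈ 126.74 → 127.
Sub-indices: CO→190, PM2.5→452, NO₂→140, SO₂→127. Ranked high→low: 452, 190, 140, 127. Second-highest sub-index = 190.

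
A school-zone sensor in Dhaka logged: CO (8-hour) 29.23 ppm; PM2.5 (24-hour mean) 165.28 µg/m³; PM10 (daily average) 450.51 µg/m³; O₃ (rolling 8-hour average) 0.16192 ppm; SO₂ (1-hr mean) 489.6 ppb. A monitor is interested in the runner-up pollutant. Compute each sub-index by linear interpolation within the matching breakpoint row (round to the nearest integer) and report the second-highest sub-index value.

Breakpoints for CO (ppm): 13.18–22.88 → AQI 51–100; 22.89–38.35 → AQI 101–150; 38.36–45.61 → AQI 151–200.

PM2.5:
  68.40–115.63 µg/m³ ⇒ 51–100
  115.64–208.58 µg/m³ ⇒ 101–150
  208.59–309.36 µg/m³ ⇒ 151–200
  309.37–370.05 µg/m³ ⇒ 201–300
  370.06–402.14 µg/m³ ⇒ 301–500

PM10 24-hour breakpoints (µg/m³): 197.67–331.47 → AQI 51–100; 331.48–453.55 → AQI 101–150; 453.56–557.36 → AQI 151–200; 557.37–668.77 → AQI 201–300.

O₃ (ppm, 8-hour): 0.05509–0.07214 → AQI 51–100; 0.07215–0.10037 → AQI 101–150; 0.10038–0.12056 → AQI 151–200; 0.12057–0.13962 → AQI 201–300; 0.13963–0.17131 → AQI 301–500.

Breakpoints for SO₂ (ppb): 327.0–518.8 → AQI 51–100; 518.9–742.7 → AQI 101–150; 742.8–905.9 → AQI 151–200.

CO: 29.23 lies in 22.89–38.35, so I_lo=101, I_hi=150, C_lo=22.89, C_hi=38.35.
(150−101)/(38.35−22.89) × (29.23−22.89) + 101 = 49/15.46 × 6.34 + 101 ≈ 121.09 → 121.
PM2.5: row 115.64–208.58 (AQI 101–150). (150−101)·(165.28−115.64)/(208.58−115.64) + 101 = 49·49.64/92.94 + 101 ≈ 127.17 → 127.
PM10: 450.51 ∈ [331.48, 453.55] ↔ index [101, 150].
101 + (450.51−331.48)·(150−101)/(453.55−331.48) = 101 + 119.03·49/122.07 ≈ 148.78, so AQI = 149.
O₃: row 0.13963–0.17131 (AQI 301–500). (500−301)·(0.16192−0.13963)/(0.17131−0.13963) + 301 = 199·0.02229/0.03168 + 301 ≈ 441.02 → 441.
SO₂: row 327.0–518.8 (AQI 51–100). (100−51)·(489.6−327.0)/(518.8−327.0) + 51 = 49·162.6/191.8 + 51 ≈ 92.54 → 93.
Sub-indices: CO→121, PM2.5→127, PM10→149, O₃→441, SO₂→93. Ranked high→low: 441, 149, 127, 121, 93. Second-highest sub-index = 149.

149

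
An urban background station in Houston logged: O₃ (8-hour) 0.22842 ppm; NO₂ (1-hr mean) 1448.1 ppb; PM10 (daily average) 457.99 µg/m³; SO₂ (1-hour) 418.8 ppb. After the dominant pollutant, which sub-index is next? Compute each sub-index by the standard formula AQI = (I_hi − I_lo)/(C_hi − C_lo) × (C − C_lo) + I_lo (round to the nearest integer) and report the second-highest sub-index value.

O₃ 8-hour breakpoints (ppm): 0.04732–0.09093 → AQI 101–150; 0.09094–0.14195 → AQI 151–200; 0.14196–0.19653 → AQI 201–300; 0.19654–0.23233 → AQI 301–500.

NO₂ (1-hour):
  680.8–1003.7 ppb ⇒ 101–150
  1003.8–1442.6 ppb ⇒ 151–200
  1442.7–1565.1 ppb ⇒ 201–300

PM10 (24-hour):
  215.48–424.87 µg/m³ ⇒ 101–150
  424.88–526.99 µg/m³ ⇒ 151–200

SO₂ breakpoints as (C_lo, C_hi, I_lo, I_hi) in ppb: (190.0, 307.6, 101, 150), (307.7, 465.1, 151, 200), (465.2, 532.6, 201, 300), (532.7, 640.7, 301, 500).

205

O₃: 0.22842 ∈ [0.19654, 0.23233] ↔ index [301, 500].
301 + (0.22842−0.19654)·(500−301)/(0.23233−0.19654) = 301 + 0.03188·199/0.03579 ≈ 478.26, so AQI = 478.
NO₂ 1448.1: bracket 1442.7–1565.1 → index 201–300; slope 99/122.4, offset 5.4.
AQI = 201 + 99/122.4·5.4 ≈ 205.37 ⇒ 205.
PM10: 457.99 lies in 424.88–526.99, so I_lo=151, I_hi=200, C_lo=424.88, C_hi=526.99.
(200−151)/(526.99−424.88) × (457.99−424.88) + 151 = 49/102.11 × 33.11 + 151 ≈ 166.89 → 167.
SO₂: row 307.7–465.1 (AQI 151–200). (200−151)·(418.8−307.7)/(465.1−307.7) + 151 = 49·111.1/157.4 + 151 ≈ 185.59 → 186.
Sub-indices: O₃→478, NO₂→205, PM10→167, SO₂→186. Ranked high→low: 478, 205, 186, 167. Second-highest sub-index = 205.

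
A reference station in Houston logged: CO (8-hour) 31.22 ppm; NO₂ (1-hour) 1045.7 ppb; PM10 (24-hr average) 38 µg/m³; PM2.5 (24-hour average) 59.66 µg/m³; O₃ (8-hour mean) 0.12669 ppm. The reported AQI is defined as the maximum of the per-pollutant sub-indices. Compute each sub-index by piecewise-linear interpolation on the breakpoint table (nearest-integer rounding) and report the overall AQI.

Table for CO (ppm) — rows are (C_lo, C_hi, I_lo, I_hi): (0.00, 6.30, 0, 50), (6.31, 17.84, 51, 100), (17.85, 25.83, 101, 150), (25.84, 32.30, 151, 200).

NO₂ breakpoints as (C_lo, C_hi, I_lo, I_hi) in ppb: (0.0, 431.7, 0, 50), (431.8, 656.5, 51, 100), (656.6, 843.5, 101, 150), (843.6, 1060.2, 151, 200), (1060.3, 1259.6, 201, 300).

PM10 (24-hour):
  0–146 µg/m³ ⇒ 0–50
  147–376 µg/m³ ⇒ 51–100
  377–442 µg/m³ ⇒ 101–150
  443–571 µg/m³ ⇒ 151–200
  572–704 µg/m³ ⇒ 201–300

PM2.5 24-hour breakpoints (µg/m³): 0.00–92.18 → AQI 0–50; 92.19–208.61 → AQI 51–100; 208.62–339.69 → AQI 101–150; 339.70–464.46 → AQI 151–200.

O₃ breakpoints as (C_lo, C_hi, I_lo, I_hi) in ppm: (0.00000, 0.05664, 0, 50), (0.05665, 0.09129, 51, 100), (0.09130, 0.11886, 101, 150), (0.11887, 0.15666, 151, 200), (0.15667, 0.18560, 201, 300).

CO: 31.22 lies in 25.84–32.30, so I_lo=151, I_hi=200, C_lo=25.84, C_hi=32.30.
(200−151)/(32.30−25.84) × (31.22−25.84) + 151 = 49/6.46 × 5.38 + 151 ≈ 191.81 → 192.
NO₂: row 843.6–1060.2 (AQI 151–200). (200−151)·(1045.7−843.6)/(1060.2−843.6) + 151 = 49·202.1/216.6 + 151 ≈ 196.72 → 197.
PM10: row 0–146 (AQI 0–50). (50−0)·(38−0)/(146−0) + 0 = 50·38/146 + 0 ≈ 13.01 → 13.
PM2.5 59.66: bracket 0.00–92.18 → index 0–50; slope 50/92.18, offset 59.66.
AQI = 0 + 50/92.18·59.66 ≈ 32.36 ⇒ 32.
O₃: row 0.11887–0.15666 (AQI 151–200). (200−151)·(0.12669−0.11887)/(0.15666−0.11887) + 151 = 49·0.00782/0.03779 + 151 ≈ 161.14 → 161.
Sub-indices: CO→192, NO₂→197, PM10→13, PM2.5→32, O₃→161. Overall AQI = max = 197; dominant pollutant is NO₂.

197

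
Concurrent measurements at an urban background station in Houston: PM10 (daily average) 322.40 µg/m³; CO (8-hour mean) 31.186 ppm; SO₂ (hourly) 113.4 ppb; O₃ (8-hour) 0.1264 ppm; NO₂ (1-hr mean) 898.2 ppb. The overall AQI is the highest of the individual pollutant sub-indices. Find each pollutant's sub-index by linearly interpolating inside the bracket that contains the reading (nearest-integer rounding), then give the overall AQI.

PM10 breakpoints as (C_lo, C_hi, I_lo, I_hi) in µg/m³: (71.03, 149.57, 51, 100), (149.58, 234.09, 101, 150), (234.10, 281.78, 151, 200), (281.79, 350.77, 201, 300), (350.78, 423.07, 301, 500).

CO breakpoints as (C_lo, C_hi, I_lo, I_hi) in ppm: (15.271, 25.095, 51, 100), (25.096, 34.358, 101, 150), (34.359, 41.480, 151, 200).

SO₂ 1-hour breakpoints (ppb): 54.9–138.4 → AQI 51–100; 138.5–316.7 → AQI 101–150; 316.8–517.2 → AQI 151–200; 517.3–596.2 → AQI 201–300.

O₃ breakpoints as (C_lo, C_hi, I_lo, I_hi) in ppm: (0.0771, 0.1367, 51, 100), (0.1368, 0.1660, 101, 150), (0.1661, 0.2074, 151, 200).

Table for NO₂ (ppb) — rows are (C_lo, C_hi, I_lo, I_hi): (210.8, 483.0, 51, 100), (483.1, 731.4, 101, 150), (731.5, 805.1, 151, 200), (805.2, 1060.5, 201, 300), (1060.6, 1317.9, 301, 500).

PM10: 322.40 lies in 281.79–350.77, so I_lo=201, I_hi=300, C_lo=281.79, C_hi=350.77.
(300−201)/(350.77−281.79) × (322.40−281.79) + 201 = 99/68.98 × 40.61 + 201 ≈ 259.28 → 259.
CO 31.186: bracket 25.096–34.358 → index 101–150; slope 49/9.262, offset 6.090.
AQI = 101 + 49/9.262·6.090 ≈ 133.22 ⇒ 133.
SO₂: 113.4 ∈ [54.9, 138.4] ↔ index [51, 100].
51 + (113.4−54.9)·(100−51)/(138.4−54.9) = 51 + 58.5·49/83.5 ≈ 85.33, so AQI = 85.
O₃ 0.1264: bracket 0.0771–0.1367 → index 51–100; slope 49/0.0596, offset 0.0493.
AQI = 51 + 49/0.0596·0.0493 ≈ 91.53 ⇒ 92.
NO₂: 898.2 lies in 805.2–1060.5, so I_lo=201, I_hi=300, C_lo=805.2, C_hi=1060.5.
(300−201)/(1060.5−805.2) × (898.2−805.2) + 201 = 99/255.3 × 93.0 + 201 ≈ 237.06 → 237.
Sub-indices: PM10→259, CO→133, SO₂→85, O₃→92, NO₂→237. Overall AQI = max = 259; dominant pollutant is PM10.

259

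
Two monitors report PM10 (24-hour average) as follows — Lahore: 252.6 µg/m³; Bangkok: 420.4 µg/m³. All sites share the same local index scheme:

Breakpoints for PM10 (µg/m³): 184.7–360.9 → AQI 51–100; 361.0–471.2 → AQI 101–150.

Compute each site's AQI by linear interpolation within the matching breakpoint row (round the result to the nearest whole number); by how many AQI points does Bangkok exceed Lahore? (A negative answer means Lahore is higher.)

57

Lahore 252.6: bracket 184.7–360.9 → index 51–100; slope 49/176.2, offset 67.9.
AQI = 51 + 49/176.2·67.9 ≈ 69.88 ⇒ 70.
Bangkok: row 361.0–471.2 (AQI 101–150). (150−101)·(420.4−361.0)/(471.2−361.0) + 101 = 49·59.4/110.2 + 101 ≈ 127.41 → 127.
AQIs: Lahore=70, Bangkok=127. Bangkok (127) − Lahore (70) = 57.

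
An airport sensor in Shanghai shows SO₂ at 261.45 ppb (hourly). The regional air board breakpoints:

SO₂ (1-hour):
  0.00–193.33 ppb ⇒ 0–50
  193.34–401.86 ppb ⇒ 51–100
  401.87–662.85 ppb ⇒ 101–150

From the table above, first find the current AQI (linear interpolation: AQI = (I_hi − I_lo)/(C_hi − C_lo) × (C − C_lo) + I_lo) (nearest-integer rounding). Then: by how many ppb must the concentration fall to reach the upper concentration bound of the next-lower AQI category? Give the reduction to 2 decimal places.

68.12

SO₂: row 193.34–401.86 (AQI 51–100). (100−51)·(261.45−193.34)/(401.86−193.34) + 51 = 49·68.11/208.52 + 51 ≈ 67.01 → 67.
Current AQI 67 is in the Moderate range (51–100). The next-lower category tops out at AQI 50, whose upper concentration bound is 193.33 ppb.
Reduction needed = 261.45 − 193.33 = 68.12 ppb.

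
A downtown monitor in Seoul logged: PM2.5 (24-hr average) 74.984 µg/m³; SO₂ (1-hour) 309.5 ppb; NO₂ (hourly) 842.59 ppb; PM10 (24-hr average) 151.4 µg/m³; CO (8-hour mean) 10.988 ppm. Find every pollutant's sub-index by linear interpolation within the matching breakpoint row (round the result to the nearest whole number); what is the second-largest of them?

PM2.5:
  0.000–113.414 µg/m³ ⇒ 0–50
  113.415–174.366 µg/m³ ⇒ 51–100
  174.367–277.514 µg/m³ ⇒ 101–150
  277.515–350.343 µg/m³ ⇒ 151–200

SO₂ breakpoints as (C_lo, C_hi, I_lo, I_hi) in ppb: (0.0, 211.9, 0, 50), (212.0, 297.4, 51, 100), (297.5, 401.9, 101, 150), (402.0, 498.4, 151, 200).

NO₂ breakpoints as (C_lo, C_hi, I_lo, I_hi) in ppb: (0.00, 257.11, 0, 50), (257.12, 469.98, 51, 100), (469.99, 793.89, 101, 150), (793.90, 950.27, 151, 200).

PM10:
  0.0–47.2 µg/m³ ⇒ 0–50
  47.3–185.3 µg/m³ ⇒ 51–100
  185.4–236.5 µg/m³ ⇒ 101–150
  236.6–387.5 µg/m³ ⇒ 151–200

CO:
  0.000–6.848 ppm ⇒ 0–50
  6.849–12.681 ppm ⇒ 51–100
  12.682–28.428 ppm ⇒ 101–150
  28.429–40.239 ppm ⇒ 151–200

PM2.5: 74.984 ∈ [0.000, 113.414] ↔ index [0, 50].
0 + (74.984−0.000)·(50−0)/(113.414−0.000) = 0 + 74.984·50/113.414 ≈ 33.06, so AQI = 33.
SO₂: row 297.5–401.9 (AQI 101–150). (150−101)·(309.5−297.5)/(401.9−297.5) + 101 = 49·12.0/104.4 + 101 ≈ 106.63 → 107.
NO₂ 842.59: bracket 793.90–950.27 → index 151–200; slope 49/156.37, offset 48.69.
AQI = 151 + 49/156.37·48.69 ≈ 166.26 ⇒ 166.
PM10 151.4: bracket 47.3–185.3 → index 51–100; slope 49/138.0, offset 104.1.
AQI = 51 + 49/138.0·104.1 ≈ 87.96 ⇒ 88.
CO: 10.988 lies in 6.849–12.681, so I_lo=51, I_hi=100, C_lo=6.849, C_hi=12.681.
(100−51)/(12.681−6.849) × (10.988−6.849) + 51 = 49/5.832 × 4.139 + 51 ≈ 85.78 → 86.
Sub-indices: PM2.5→33, SO₂→107, NO₂→166, PM10→88, CO→86. Ranked high→low: 166, 107, 88, 86, 33. Second-highest sub-index = 107.

107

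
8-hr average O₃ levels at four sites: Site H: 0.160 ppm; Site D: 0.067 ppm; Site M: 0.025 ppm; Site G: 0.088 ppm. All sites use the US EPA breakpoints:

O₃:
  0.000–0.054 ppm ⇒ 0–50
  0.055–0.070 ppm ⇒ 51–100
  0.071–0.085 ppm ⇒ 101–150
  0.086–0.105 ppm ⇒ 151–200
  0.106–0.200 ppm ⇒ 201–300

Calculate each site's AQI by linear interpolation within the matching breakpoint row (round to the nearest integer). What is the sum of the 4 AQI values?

527

Site H: 0.160 lies in 0.106–0.200, so I_lo=201, I_hi=300, C_lo=0.106, C_hi=0.200.
(300−201)/(0.200−0.106) × (0.160−0.106) + 201 = 99/0.094 × 0.054 + 201 ≈ 257.87 → 258.
Site D: 0.067 ∈ [0.055, 0.070] ↔ index [51, 100].
51 + (0.067−0.055)·(100−51)/(0.070−0.055) = 51 + 0.012·49/0.015 ≈ 90.20, so AQI = 90.
Site M: 0.025 lies in 0.000–0.054, so I_lo=0, I_hi=50, C_lo=0.000, C_hi=0.054.
(50−0)/(0.054−0.000) × (0.025−0.000) + 0 = 50/0.054 × 0.025 + 0 ≈ 23.15 → 23.
Site G: 0.088 lies in 0.086–0.105, so I_lo=151, I_hi=200, C_lo=0.086, C_hi=0.105.
(200−151)/(0.105−0.086) × (0.088−0.086) + 151 = 49/0.019 × 0.002 + 151 ≈ 156.16 → 156.
AQIs: Site H=258, Site D=90, Site M=23, Site G=156. Sum = 258 + 90 + 23 + 156 = 527.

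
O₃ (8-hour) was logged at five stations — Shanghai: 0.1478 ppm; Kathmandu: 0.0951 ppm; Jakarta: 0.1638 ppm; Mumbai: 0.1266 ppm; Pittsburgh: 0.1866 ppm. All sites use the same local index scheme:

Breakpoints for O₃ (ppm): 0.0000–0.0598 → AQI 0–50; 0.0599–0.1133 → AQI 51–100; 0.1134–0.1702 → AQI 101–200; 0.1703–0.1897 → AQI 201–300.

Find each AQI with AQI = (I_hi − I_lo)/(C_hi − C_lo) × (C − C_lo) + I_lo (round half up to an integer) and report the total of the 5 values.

Shanghai: 0.1478 ∈ [0.1134, 0.1702] ↔ index [101, 200].
101 + (0.1478−0.1134)·(200−101)/(0.1702−0.1134) = 101 + 0.0344·99/0.0568 ≈ 160.96, so AQI = 161.
Kathmandu 0.0951: bracket 0.0599–0.1133 → index 51–100; slope 49/0.0534, offset 0.0352.
AQI = 51 + 49/0.0534·0.0352 ≈ 83.30 ⇒ 83.
Jakarta: 0.1638 ∈ [0.1134, 0.1702] ↔ index [101, 200].
101 + (0.1638−0.1134)·(200−101)/(0.1702−0.1134) = 101 + 0.0504·99/0.0568 ≈ 188.85, so AQI = 189.
Mumbai: 0.1266 lies in 0.1134–0.1702, so I_lo=101, I_hi=200, C_lo=0.1134, C_hi=0.1702.
(200−101)/(0.1702−0.1134) × (0.1266−0.1134) + 101 = 99/0.0568 × 0.0132 + 101 ≈ 124.01 → 124.
Pittsburgh: 0.1866 lies in 0.1703–0.1897, so I_lo=201, I_hi=300, C_lo=0.1703, C_hi=0.1897.
(300−201)/(0.1897−0.1703) × (0.1866−0.1703) + 201 = 99/0.0194 × 0.0163 + 201 ≈ 284.18 → 284.
AQIs: Shanghai=161, Kathmandu=83, Jakarta=189, Mumbai=124, Pittsburgh=284. Sum = 161 + 83 + 189 + 124 + 284 = 841.

841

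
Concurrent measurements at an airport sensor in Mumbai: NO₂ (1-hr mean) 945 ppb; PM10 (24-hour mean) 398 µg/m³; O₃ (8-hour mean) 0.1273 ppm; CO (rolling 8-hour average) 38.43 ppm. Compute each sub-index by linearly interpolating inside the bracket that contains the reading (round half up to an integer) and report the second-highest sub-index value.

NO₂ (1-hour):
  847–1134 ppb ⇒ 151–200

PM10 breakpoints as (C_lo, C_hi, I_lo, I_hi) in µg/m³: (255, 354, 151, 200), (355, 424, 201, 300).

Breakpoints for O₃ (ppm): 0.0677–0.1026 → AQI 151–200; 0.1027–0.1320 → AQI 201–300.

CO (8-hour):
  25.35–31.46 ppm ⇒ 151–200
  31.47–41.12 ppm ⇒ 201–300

272

NO₂: row 847–1134 (AQI 151–200). (200−151)·(945−847)/(1134−847) + 151 = 49·98/287 + 151 ≈ 167.73 → 168.
PM10: 398 ∈ [355, 424] ↔ index [201, 300].
201 + (398−355)·(300−201)/(424−355) = 201 + 43·99/69 ≈ 262.70, so AQI = 263.
O₃: 0.1273 lies in 0.1027–0.1320, so I_lo=201, I_hi=300, C_lo=0.1027, C_hi=0.1320.
(300−201)/(0.1320−0.1027) × (0.1273−0.1027) + 201 = 99/0.0293 × 0.0246 + 201 ≈ 284.12 → 284.
CO: row 31.47–41.12 (AQI 201–300). (300−201)·(38.43−31.47)/(41.12−31.47) + 201 = 99·6.96/9.65 + 201 ≈ 272.40 → 272.
Sub-indices: NO₂→168, PM10→263, O₃→284, CO→272. Ranked high→low: 284, 272, 263, 168. Second-highest sub-index = 272.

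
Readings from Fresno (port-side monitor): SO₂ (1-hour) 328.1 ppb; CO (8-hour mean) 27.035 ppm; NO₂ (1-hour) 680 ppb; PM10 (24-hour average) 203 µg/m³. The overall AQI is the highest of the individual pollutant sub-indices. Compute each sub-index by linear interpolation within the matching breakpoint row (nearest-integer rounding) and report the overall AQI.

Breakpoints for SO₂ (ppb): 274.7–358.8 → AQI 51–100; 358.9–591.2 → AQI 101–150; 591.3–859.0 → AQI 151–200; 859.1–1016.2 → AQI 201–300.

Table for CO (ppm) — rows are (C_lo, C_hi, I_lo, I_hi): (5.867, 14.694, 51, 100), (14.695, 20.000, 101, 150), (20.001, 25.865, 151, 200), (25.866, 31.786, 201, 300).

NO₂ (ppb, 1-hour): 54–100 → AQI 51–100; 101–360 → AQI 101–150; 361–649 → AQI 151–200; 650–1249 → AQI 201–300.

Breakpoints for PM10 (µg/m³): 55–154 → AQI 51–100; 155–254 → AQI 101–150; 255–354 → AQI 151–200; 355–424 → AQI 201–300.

SO₂: 328.1 lies in 274.7–358.8, so I_lo=51, I_hi=100, C_lo=274.7, C_hi=358.8.
(100−51)/(358.8−274.7) × (328.1−274.7) + 51 = 49/84.1 × 53.4 + 51 ≈ 82.11 → 82.
CO: 27.035 lies in 25.866–31.786, so I_lo=201, I_hi=300, C_lo=25.866, C_hi=31.786.
(300−201)/(31.786−25.866) × (27.035−25.866) + 201 = 99/5.920 × 1.169 + 201 ≈ 220.55 → 221.
NO₂: 680 ∈ [650, 1249] ↔ index [201, 300].
201 + (680−650)·(300−201)/(1249−650) = 201 + 30·99/599 ≈ 205.96, so AQI = 206.
PM10: row 155–254 (AQI 101–150). (150−101)·(203−155)/(254−155) + 101 = 49·48/99 + 101 ≈ 124.76 → 125.
Sub-indices: SO₂→82, CO→221, NO₂→206, PM10→125. Overall AQI = max = 221; dominant pollutant is CO.

221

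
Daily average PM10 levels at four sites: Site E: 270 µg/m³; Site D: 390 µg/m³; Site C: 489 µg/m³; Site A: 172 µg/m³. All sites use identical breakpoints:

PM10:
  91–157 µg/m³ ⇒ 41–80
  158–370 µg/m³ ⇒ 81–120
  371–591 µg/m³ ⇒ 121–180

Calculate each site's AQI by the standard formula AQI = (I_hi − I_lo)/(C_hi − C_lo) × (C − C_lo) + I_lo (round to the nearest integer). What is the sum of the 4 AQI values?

465

Site E: row 158–370 (AQI 81–120). (120−81)·(270−158)/(370−158) + 81 = 39·112/212 + 81 ≈ 101.60 → 102.
Site D 390: bracket 371–591 → index 121–180; slope 59/220, offset 19.
AQI = 121 + 59/220·19 ≈ 126.10 ⇒ 126.
Site C: row 371–591 (AQI 121–180). (180−121)·(489−371)/(591−371) + 121 = 59·118/220 + 121 ≈ 152.65 → 153.
Site A: 172 lies in 158–370, so I_lo=81, I_hi=120, C_lo=158, C_hi=370.
(120−81)/(370−158) × (172−158) + 81 = 39/212 × 14 + 81 ≈ 83.58 → 84.
AQIs: Site E=102, Site D=126, Site C=153, Site A=84. Sum = 102 + 126 + 153 + 84 = 465.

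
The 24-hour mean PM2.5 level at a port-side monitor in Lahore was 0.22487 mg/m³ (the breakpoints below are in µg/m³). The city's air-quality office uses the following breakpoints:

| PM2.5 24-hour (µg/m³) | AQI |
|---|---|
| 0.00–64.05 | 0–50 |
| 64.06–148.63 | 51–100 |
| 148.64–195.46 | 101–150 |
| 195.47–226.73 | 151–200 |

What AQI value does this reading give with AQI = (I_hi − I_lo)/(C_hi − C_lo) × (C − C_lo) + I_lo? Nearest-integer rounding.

197

Convert: 0.22487 mg/m³ = 224.87 µg/m³.
PM2.5 224.87: bracket 195.47–226.73 → index 151–200; slope 49/31.26, offset 29.40.
AQI = 151 + 49/31.26·29.40 ≈ 197.08 ⇒ 197.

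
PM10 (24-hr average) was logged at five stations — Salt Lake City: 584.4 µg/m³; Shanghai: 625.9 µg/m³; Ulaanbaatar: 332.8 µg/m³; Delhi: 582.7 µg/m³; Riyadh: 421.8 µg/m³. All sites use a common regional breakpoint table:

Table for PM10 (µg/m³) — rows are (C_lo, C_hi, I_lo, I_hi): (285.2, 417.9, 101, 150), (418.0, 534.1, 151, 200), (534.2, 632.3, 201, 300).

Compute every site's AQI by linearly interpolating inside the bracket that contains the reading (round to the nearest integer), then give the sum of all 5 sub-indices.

1068

Salt Lake City 584.4: bracket 534.2–632.3 → index 201–300; slope 99/98.1, offset 50.2.
AQI = 201 + 99/98.1·50.2 ≈ 251.66 ⇒ 252.
Shanghai: 625.9 ∈ [534.2, 632.3] ↔ index [201, 300].
201 + (625.9−534.2)·(300−201)/(632.3−534.2) = 201 + 91.7·99/98.1 ≈ 293.54, so AQI = 294.
Ulaanbaatar 332.8: bracket 285.2–417.9 → index 101–150; slope 49/132.7, offset 47.6.
AQI = 101 + 49/132.7·47.6 ≈ 118.58 ⇒ 119.
Delhi 582.7: bracket 534.2–632.3 → index 201–300; slope 99/98.1, offset 48.5.
AQI = 201 + 99/98.1·48.5 ≈ 249.94 ⇒ 250.
Riyadh: 421.8 lies in 418.0–534.1, so I_lo=151, I_hi=200, C_lo=418.0, C_hi=534.1.
(200−151)/(534.1−418.0) × (421.8−418.0) + 151 = 49/116.1 × 3.8 + 151 ≈ 152.60 → 153.
AQIs: Salt Lake City=252, Shanghai=294, Ulaanbaatar=119, Delhi=250, Riyadh=153. Sum = 252 + 294 + 119 + 250 + 153 = 1068.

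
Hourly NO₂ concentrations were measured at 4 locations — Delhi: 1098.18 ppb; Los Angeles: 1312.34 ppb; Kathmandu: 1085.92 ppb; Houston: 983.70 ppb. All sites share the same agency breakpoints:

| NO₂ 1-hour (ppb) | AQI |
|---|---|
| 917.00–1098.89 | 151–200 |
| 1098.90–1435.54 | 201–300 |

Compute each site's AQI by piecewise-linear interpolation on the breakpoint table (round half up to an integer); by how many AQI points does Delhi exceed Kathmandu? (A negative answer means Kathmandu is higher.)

3

Delhi: 1098.18 lies in 917.00–1098.89, so I_lo=151, I_hi=200, C_lo=917.00, C_hi=1098.89.
(200−151)/(1098.89−917.00) × (1098.18−917.00) + 151 = 49/181.89 × 181.18 + 151 ≈ 199.81 → 200.
Los Angeles 1312.34: bracket 1098.90–1435.54 → index 201–300; slope 99/336.64, offset 213.44.
AQI = 201 + 99/336.64·213.44 ≈ 263.77 ⇒ 264.
Kathmandu: 1085.92 ∈ [917.00, 1098.89] ↔ index [151, 200].
151 + (1085.92−917.00)·(200−151)/(1098.89−917.00) = 151 + 168.92·49/181.89 ≈ 196.51, so AQI = 197.
Houston: 983.70 lies in 917.00–1098.89, so I_lo=151, I_hi=200, C_lo=917.00, C_hi=1098.89.
(200−151)/(1098.89−917.00) × (983.70−917.00) + 151 = 49/181.89 × 66.70 + 151 ≈ 168.97 → 169.
AQIs: Delhi=200, Los Angeles=264, Kathmandu=197, Houston=169. Delhi (200) − Kathmandu (197) = 3.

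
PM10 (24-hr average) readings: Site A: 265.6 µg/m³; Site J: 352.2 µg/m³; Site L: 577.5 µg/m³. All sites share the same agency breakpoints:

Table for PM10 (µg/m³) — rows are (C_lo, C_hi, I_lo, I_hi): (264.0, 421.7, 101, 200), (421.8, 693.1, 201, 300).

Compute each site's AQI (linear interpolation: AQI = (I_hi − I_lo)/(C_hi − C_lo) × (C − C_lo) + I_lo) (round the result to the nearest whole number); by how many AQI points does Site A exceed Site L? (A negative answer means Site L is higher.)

Site A: row 264.0–421.7 (AQI 101–200). (200−101)·(265.6−264.0)/(421.7−264.0) + 101 = 99·1.6/157.7 + 101 ≈ 102.00 → 102.
Site J 352.2: bracket 264.0–421.7 → index 101–200; slope 99/157.7, offset 88.2.
AQI = 101 + 99/157.7·88.2 ≈ 156.37 ⇒ 156.
Site L 577.5: bracket 421.8–693.1 → index 201–300; slope 99/271.3, offset 155.7.
AQI = 201 + 99/271.3·155.7 ≈ 257.82 ⇒ 258.
AQIs: Site A=102, Site J=156, Site L=258. Site A (102) − Site L (258) = -156.

-156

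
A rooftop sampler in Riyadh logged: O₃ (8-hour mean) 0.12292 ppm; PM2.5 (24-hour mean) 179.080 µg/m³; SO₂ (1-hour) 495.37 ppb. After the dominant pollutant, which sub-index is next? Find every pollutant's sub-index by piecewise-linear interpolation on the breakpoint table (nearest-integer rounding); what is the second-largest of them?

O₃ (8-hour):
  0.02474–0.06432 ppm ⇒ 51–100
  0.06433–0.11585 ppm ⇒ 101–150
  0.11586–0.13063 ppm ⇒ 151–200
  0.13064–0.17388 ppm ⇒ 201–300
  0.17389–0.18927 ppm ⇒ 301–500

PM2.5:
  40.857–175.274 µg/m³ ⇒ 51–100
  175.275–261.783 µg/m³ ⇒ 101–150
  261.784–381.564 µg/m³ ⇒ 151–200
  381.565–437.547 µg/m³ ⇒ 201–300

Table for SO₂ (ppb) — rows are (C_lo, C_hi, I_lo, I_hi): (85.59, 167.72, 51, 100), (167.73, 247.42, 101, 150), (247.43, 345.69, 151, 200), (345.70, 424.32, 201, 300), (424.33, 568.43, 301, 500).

174

O₃: 0.12292 ∈ [0.11586, 0.13063] ↔ index [151, 200].
151 + (0.12292−0.11586)·(200−151)/(0.13063−0.11586) = 151 + 0.00706·49/0.01477 ≈ 174.42, so AQI = 174.
PM2.5: 179.080 lies in 175.275–261.783, so I_lo=101, I_hi=150, C_lo=175.275, C_hi=261.783.
(150−101)/(261.783−175.275) × (179.080−175.275) + 101 = 49/86.508 × 3.805 + 101 ≈ 103.16 → 103.
SO₂: 495.37 lies in 424.33–568.43, so I_lo=301, I_hi=500, C_lo=424.33, C_hi=568.43.
(500−301)/(568.43−424.33) × (495.37−424.33) + 301 = 199/144.10 × 71.04 + 301 ≈ 399.11 → 399.
Sub-indices: O₃→174, PM2.5→103, SO₂→399. Ranked high→low: 399, 174, 103. Second-highest sub-index = 174.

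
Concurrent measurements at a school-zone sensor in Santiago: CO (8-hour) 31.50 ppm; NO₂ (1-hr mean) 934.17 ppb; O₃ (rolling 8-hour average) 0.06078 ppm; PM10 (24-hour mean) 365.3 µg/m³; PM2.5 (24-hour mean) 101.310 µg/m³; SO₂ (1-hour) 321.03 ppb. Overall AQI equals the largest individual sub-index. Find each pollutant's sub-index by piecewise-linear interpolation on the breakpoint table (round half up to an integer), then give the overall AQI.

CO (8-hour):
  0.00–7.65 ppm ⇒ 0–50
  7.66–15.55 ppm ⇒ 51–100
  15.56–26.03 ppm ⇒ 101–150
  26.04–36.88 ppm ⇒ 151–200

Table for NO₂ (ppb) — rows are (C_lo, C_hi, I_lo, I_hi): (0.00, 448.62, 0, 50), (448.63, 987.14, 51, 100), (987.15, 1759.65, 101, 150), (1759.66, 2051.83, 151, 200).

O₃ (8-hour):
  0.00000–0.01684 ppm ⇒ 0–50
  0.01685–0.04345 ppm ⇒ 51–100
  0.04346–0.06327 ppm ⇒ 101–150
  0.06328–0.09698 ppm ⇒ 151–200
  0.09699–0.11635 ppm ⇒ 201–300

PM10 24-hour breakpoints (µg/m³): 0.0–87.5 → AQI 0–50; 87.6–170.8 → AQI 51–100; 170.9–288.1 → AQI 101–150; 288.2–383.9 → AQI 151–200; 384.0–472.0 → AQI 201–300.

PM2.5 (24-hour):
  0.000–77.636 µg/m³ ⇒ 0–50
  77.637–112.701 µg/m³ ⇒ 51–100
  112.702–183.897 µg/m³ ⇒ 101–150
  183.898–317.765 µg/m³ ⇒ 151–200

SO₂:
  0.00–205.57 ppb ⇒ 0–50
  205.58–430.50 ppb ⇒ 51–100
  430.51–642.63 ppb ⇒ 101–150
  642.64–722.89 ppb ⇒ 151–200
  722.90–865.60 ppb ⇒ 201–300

CO: 31.50 lies in 26.04–36.88, so I_lo=151, I_hi=200, C_lo=26.04, C_hi=36.88.
(200−151)/(36.88−26.04) × (31.50−26.04) + 151 = 49/10.84 × 5.46 + 151 ≈ 175.68 → 176.
NO₂: row 448.63–987.14 (AQI 51–100). (100−51)·(934.17−448.63)/(987.14−448.63) + 51 = 49·485.54/538.51 + 51 ≈ 95.18 → 95.
O₃: 0.06078 ∈ [0.04346, 0.06327] ↔ index [101, 150].
101 + (0.06078−0.04346)·(150−101)/(0.06327−0.04346) = 101 + 0.01732·49/0.01981 ≈ 143.84, so AQI = 144.
PM10: row 288.2–383.9 (AQI 151–200). (200−151)·(365.3−288.2)/(383.9−288.2) + 151 = 49·77.1/95.7 + 151 ≈ 190.48 → 190.
PM2.5: 101.310 ∈ [77.637, 112.701] ↔ index [51, 100].
51 + (101.310−77.637)·(100−51)/(112.701−77.637) = 51 + 23.673·49/35.064 ≈ 84.08, so AQI = 84.
SO₂: 321.03 lies in 205.58–430.50, so I_lo=51, I_hi=100, C_lo=205.58, C_hi=430.50.
(100−51)/(430.50−205.58) × (321.03−205.58) + 51 = 49/224.92 × 115.45 + 51 ≈ 76.15 → 76.
Sub-indices: CO→176, NO₂→95, O₃→144, PM10→190, PM2.5→84, SO₂→76. Overall AQI = max = 190; dominant pollutant is PM10.
AQI 190: Unhealthy.

190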